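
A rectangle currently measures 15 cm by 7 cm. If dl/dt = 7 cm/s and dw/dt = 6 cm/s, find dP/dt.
26 cm/s

P = 2(l + w)
dP/dt = 2(dl/dt + dw/dt) = 2(7 + 6) = 26 cm/s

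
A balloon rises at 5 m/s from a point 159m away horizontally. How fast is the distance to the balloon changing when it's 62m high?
62√1165/1165 ≈ 1.816 m/s

z² = 159² + y²
z = √(159² + 62²) = 5√1165
dz/dt = y/z · dy/dt = 62/(5√1165) · 5 = 62√1165/1165 ≈ 1.816 m/s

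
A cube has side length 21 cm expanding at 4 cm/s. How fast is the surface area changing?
1008 cm²/s

A = 6s²
dA/dt = 12s · ds/dt = 12·21·4 = 1008 cm²/s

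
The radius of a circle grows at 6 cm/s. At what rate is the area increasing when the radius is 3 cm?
36π cm²/s

A = πr²
dA/dt = 2πr · dr/dt = 2π(3)(6) = 36π cm²/s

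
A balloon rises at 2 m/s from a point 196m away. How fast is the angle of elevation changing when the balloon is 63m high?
0.009249 rad/s

tan(θ) = y/196
sec²(θ) · dθ/dt = (1/196) · dy/dt
dθ/dt = cos²(θ)/196 · 2 = 196/(196² + 63²) · 2
dθ/dt = 0.009249 rad/s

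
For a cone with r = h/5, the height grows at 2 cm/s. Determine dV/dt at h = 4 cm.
32π/25 cm³/s

V = (1/3)π(h/5)²h = πh³/75
dV/dt = πh²/25 · 2
At h = 4: dV/dt = 32π/25 cm³/s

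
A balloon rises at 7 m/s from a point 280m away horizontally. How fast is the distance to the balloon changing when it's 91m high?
91√1769/1769 ≈ 2.164 m/s

z² = 280² + y²
z = √(280² + 91²) = 7√1769
dz/dt = y/z · dy/dt = 91/(7√1769) · 7 = 91√1769/1769 ≈ 2.164 m/s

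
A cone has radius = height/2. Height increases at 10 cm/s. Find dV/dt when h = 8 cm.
160π cm³/s

V = (1/3)π(h/2)²h = πh³/12
dV/dt = πh²/4 · 10
At h = 8: dV/dt = 160π cm³/s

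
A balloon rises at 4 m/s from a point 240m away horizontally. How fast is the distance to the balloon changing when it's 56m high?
28√949/949 ≈ 0.9089 m/s

z² = 240² + y²
z = √(240² + 56²) = 8√949
dz/dt = y/z · dy/dt = 56/(8√949) · 4 = 28√949/949 ≈ 0.9089 m/s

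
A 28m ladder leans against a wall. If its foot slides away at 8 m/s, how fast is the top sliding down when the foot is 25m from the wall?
200√159/159 ≈ 15.86 m/s

x² + y² = 28²
2x·dx/dt + 2y·dy/dt = 0
dy/dt = -x/y · dx/dt = -25/√159 · 8 = -200√159/159 m/s
The top is descending at 200√159/159 ≈ 15.86 m/s.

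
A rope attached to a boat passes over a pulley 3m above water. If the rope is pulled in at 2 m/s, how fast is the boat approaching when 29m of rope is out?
29√13/52 ≈ 2.011 m/s

rope² = x² + 3²
x = √(29² - 3²) = 8√13
dx/dt = (rope/x) · d(rope)/dt = (29/(8√13)) · (-2) = -29√13/52 m/s
The boat approaches at 29√13/52 ≈ 2.011 m/s.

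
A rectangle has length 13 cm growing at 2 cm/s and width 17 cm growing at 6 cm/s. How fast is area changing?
112 cm²/s

A = lw
dA/dt = w·dl/dt + l·dw/dt = 17·2 + 13·6 = 112 cm²/s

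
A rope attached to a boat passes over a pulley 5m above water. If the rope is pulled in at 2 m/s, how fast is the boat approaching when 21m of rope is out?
21√26/52 ≈ 2.059 m/s

rope² = x² + 5²
x = √(21² - 5²) = 4√26
dx/dt = (rope/x) · d(rope)/dt = (21/(4√26)) · (-2) = -21√26/52 m/s
The boat approaches at 21√26/52 ≈ 2.059 m/s.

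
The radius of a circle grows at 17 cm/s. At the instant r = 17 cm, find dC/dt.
34π cm/s

C = 2πr
dC/dt = 2π · dr/dt = 2π · 17 = 34π cm/s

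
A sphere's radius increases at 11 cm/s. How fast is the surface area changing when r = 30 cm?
2640π cm²/s

S = 4πr²
dS/dt = dS/dr · dr/dt = 8πr · 11
At r = 30: dS/dt = 2640π cm²/s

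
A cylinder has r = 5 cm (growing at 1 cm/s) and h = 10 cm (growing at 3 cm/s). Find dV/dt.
175π cm³/s

V = πr²h
dV/dt = 2πrh·dr/dt + πr²·dh/dt
= 2π(5)(10)(1) + π(5)²(3)
= 175π cm³/s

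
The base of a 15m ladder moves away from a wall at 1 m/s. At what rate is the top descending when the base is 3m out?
√6/12 ≈ 0.2041 m/s

x² + y² = 15²
2x·dx/dt + 2y·dy/dt = 0
dy/dt = -x/y · dx/dt = -3/(6√6) · 1 = -√6/12 m/s
The top is descending at √6/12 ≈ 0.2041 m/s.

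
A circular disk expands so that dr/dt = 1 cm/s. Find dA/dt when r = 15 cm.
30π cm²/s

A = πr²
dA/dt = 2πr · dr/dt = 2π(15)(1) = 30π cm²/s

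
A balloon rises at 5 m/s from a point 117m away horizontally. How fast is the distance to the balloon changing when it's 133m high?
665√31378/31378 ≈ 3.754 m/s

z² = 117² + y²
z = √(117² + 133²) = √31378
dz/dt = y/z · dy/dt = 133/√31378 · 5 = 665√31378/31378 ≈ 3.754 m/s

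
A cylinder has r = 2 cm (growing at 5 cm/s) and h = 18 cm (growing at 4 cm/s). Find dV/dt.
376π cm³/s

V = πr²h
dV/dt = 2πrh·dr/dt + πr²·dh/dt
= 2π(2)(18)(5) + π(2)²(4)
= 376π cm³/s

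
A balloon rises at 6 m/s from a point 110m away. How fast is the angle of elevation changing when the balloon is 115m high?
0.026061 rad/s

tan(θ) = y/110
sec²(θ) · dθ/dt = (1/110) · dy/dt
dθ/dt = cos²(θ)/110 · 6 = 110/(110² + 115²) · 6
dθ/dt = 0.026061 rad/s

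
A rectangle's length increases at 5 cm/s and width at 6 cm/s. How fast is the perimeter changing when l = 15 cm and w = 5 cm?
22 cm/s

P = 2(l + w)
dP/dt = 2(dl/dt + dw/dt) = 2(5 + 6) = 22 cm/s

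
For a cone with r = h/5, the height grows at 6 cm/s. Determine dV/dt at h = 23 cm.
3174π/25 cm³/s

V = (1/3)π(h/5)²h = πh³/75
dV/dt = πh²/25 · 6
At h = 23: dV/dt = 3174π/25 cm³/s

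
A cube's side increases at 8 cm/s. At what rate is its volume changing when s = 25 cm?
15000 cm³/s

V = s³
dV/dt = 3s² · ds/dt = 3·25²·8 = 15000 cm³/s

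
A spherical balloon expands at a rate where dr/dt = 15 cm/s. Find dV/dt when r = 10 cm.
6000π cm³/s

V = (4/3)πr³
dV/dt = dV/dr · dr/dt = 4πr² · 15
At r = 10: dV/dt = 6000π cm³/s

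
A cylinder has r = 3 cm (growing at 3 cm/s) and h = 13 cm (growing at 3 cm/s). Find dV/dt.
261π cm³/s

V = πr²h
dV/dt = 2πrh·dr/dt + πr²·dh/dt
= 2π(3)(13)(3) + π(3)²(3)
= 261π cm³/s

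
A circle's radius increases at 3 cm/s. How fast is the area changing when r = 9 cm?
54π cm²/s

A = πr²
dA/dt = 2πr · dr/dt = 2π(9)(3) = 54π cm²/s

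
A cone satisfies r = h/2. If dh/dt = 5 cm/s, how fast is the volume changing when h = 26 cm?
845π cm³/s

V = (1/3)π(h/2)²h = πh³/12
dV/dt = πh²/4 · 5
At h = 26: dV/dt = 845π cm³/s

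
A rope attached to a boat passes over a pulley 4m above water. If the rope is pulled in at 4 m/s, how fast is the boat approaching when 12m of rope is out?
3√2 ≈ 4.243 m/s

rope² = x² + 4²
x = √(12² - 4²) = 8√2
dx/dt = (rope/x) · d(rope)/dt = (12/(8√2)) · (-4) = -3√2 m/s
The boat approaches at 3√2 ≈ 4.243 m/s.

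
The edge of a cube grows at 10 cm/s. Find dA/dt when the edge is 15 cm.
1800 cm²/s

A = 6s²
dA/dt = 12s · ds/dt = 12·15·10 = 1800 cm²/s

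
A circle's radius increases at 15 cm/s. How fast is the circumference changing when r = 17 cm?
30π cm/s

C = 2πr
dC/dt = 2π · dr/dt = 2π · 15 = 30π cm/s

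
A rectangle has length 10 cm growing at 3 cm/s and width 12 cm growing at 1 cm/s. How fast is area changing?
46 cm²/s

A = lw
dA/dt = w·dl/dt + l·dw/dt = 12·3 + 10·1 = 46 cm²/s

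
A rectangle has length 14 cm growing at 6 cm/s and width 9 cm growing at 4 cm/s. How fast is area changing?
110 cm²/s

A = lw
dA/dt = w·dl/dt + l·dw/dt = 9·6 + 14·4 = 110 cm²/s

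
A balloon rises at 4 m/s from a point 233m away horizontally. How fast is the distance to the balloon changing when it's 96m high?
384√63505/63505 ≈ 1.524 m/s

z² = 233² + y²
z = √(233² + 96²) = √63505
dz/dt = y/z · dy/dt = 96/√63505 · 4 = 384√63505/63505 ≈ 1.524 m/s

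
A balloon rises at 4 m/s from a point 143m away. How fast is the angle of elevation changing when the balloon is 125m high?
0.015856 rad/s

tan(θ) = y/143
sec²(θ) · dθ/dt = (1/143) · dy/dt
dθ/dt = cos²(θ)/143 · 4 = 143/(143² + 125²) · 4
dθ/dt = 0.015856 rad/s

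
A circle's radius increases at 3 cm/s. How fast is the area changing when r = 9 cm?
54π cm²/s

A = πr²
dA/dt = 2πr · dr/dt = 2π(9)(3) = 54π cm²/s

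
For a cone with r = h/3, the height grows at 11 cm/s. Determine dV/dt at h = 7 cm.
539π/9 cm³/s

V = (1/3)π(h/3)²h = πh³/27
dV/dt = πh²/9 · 11
At h = 7: dV/dt = 539π/9 cm³/s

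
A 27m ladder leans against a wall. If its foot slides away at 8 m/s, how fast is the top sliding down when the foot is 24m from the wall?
64√17/17 ≈ 15.52 m/s

x² + y² = 27²
2x·dx/dt + 2y·dy/dt = 0
dy/dt = -x/y · dx/dt = -24/(3√17) · 8 = -64√17/17 m/s
The top is descending at 64√17/17 ≈ 15.52 m/s.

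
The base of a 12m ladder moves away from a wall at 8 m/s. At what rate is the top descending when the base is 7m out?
56√95/95 ≈ 5.745 m/s

x² + y² = 12²
2x·dx/dt + 2y·dy/dt = 0
dy/dt = -x/y · dx/dt = -7/√95 · 8 = -56√95/95 m/s
The top is descending at 56√95/95 ≈ 5.745 m/s.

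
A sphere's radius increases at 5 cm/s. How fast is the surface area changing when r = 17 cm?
680π cm²/s

S = 4πr²
dS/dt = dS/dr · dr/dt = 8πr · 5
At r = 17: dS/dt = 680π cm²/s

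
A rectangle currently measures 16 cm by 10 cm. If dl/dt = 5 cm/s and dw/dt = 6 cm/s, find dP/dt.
22 cm/s

P = 2(l + w)
dP/dt = 2(dl/dt + dw/dt) = 2(5 + 6) = 22 cm/s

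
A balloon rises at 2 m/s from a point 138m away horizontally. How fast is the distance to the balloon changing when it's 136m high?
136√9385/9385 ≈ 1.404 m/s

z² = 138² + y²
z = √(138² + 136²) = 2√9385
dz/dt = y/z · dy/dt = 136/(2√9385) · 2 = 136√9385/9385 ≈ 1.404 m/s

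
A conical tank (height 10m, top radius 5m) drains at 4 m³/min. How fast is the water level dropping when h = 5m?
16/(25π) ≈ 0.2037 m/min

r/h = 5/10, so r = (1/2)h
V = (1/3)πr²h = (1/3)π((1/2)h)²h = (1/12)πh³
dV/dh = (1/4)πh²
dh/dt = (dV/dt)/(dV/dh) = -4/((1/4)π·5²) = -16/(25π) m/min
The level is dropping at 16/(25π) ≈ 0.2037 m/min.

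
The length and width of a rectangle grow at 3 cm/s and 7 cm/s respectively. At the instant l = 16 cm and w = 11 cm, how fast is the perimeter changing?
20 cm/s

P = 2(l + w)
dP/dt = 2(dl/dt + dw/dt) = 2(3 + 7) = 20 cm/s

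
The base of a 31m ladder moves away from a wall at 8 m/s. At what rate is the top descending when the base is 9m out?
18√55/55 ≈ 2.427 m/s

x² + y² = 31²
2x·dx/dt + 2y·dy/dt = 0
dy/dt = -x/y · dx/dt = -9/(4√55) · 8 = -18√55/55 m/s
The top is descending at 18√55/55 ≈ 2.427 m/s.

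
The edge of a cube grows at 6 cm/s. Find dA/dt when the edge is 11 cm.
792 cm²/s

A = 6s²
dA/dt = 12s · ds/dt = 12·11·6 = 792 cm²/s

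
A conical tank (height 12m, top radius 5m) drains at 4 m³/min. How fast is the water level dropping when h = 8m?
9/(25π) ≈ 0.1146 m/min

r/h = 5/12, so r = (5/12)h
V = (1/3)πr²h = (1/3)π((5/12)h)²h = (25/432)πh³
dV/dh = (25/144)πh²
dh/dt = (dV/dt)/(dV/dh) = -4/((25/144)π·8²) = -9/(25π) m/min
The level is dropping at 9/(25π) ≈ 0.1146 m/min.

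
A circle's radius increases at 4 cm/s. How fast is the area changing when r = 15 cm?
120π cm²/s

A = πr²
dA/dt = 2πr · dr/dt = 2π(15)(4) = 120π cm²/s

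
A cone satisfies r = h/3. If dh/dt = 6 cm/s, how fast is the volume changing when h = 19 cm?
722π/3 cm³/s

V = (1/3)π(h/3)²h = πh³/27
dV/dt = πh²/9 · 6
At h = 19: dV/dt = 722π/3 cm³/s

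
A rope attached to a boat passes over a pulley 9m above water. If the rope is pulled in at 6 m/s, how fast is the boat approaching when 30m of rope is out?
60√91/91 ≈ 6.29 m/s

rope² = x² + 9²
x = √(30² - 9²) = 3√91
dx/dt = (rope/x) · d(rope)/dt = (30/(3√91)) · (-6) = -60√91/91 m/s
The boat approaches at 60√91/91 ≈ 6.29 m/s.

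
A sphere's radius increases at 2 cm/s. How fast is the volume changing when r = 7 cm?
392π cm³/s

V = (4/3)πr³
dV/dt = dV/dr · dr/dt = 4πr² · 2
At r = 7: dV/dt = 392π cm³/s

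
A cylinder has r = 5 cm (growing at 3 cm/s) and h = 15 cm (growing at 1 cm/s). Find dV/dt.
475π cm³/s

V = πr²h
dV/dt = 2πrh·dr/dt + πr²·dh/dt
= 2π(5)(15)(3) + π(5)²(1)
= 475π cm³/s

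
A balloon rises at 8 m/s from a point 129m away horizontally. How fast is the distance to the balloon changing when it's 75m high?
100√2474/1237 ≈ 4.021 m/s

z² = 129² + y²
z = √(129² + 75²) = 3√2474
dz/dt = y/z · dy/dt = 75/(3√2474) · 8 = 100√2474/1237 ≈ 4.021 m/s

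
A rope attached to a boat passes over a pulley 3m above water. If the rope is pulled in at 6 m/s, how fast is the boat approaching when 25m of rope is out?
75√154/154 ≈ 6.044 m/s

rope² = x² + 3²
x = √(25² - 3²) = 2√154
dx/dt = (rope/x) · d(rope)/dt = (25/(2√154)) · (-6) = -75√154/154 m/s
The boat approaches at 75√154/154 ≈ 6.044 m/s.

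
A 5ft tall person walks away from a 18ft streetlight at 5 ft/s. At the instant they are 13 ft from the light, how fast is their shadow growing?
25/13 ft/s

By similar triangles: 18/(x+s) = 5/s
Solving: s = 5x/13
ds/dt = 5/13 · dx/dt = 5/13 · 5 = 25/13 ft/s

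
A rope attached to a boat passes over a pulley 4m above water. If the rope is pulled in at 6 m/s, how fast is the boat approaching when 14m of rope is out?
14√5/5 ≈ 6.261 m/s

rope² = x² + 4²
x = √(14² - 4²) = 6√5
dx/dt = (rope/x) · d(rope)/dt = (14/(6√5)) · (-6) = -14√5/5 m/s
The boat approaches at 14√5/5 ≈ 6.261 m/s.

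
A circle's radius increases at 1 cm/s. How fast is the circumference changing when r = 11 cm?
2π cm/s

C = 2πr
dC/dt = 2π · dr/dt = 2π · 1 = 2π cm/s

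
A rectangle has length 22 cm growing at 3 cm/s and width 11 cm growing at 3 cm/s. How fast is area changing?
99 cm²/s

A = lw
dA/dt = w·dl/dt + l·dw/dt = 11·3 + 22·3 = 99 cm²/s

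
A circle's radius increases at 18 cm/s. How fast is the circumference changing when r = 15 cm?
36π cm/s

C = 2πr
dC/dt = 2π · dr/dt = 2π · 18 = 36π cm/s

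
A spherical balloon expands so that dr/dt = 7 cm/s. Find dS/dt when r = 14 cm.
784π cm²/s

S = 4πr²
dS/dt = dS/dr · dr/dt = 8πr · 7
At r = 14: dS/dt = 784π cm²/s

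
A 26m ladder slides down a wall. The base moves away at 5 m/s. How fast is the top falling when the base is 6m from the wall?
3√10/8 ≈ 1.186 m/s

x² + y² = 26²
2x·dx/dt + 2y·dy/dt = 0
dy/dt = -x/y · dx/dt = -6/(8√10) · 5 = -3√10/8 m/s
The top is descending at 3√10/8 ≈ 1.186 m/s.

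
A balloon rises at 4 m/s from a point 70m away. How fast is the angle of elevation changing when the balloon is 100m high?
0.018792 rad/s

tan(θ) = y/70
sec²(θ) · dθ/dt = (1/70) · dy/dt
dθ/dt = cos²(θ)/70 · 4 = 70/(70² + 100²) · 4
dθ/dt = 0.018792 rad/s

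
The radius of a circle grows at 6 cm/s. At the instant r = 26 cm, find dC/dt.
12π cm/s

C = 2πr
dC/dt = 2π · dr/dt = 2π · 6 = 12π cm/s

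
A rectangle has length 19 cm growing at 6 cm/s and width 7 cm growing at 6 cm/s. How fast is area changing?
156 cm²/s

A = lw
dA/dt = w·dl/dt + l·dw/dt = 7·6 + 19·6 = 156 cm²/s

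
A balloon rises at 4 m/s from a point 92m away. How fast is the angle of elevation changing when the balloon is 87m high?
0.022953 rad/s

tan(θ) = y/92
sec²(θ) · dθ/dt = (1/92) · dy/dt
dθ/dt = cos²(θ)/92 · 4 = 92/(92² + 87²) · 4
dθ/dt = 0.022953 rad/s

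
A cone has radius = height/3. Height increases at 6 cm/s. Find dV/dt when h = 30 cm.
600π cm³/s

V = (1/3)π(h/3)²h = πh³/27
dV/dt = πh²/9 · 6
At h = 30: dV/dt = 600π cm³/s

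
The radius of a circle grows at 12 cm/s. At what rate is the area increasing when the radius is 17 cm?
408π cm²/s

A = πr²
dA/dt = 2πr · dr/dt = 2π(17)(12) = 408π cm²/s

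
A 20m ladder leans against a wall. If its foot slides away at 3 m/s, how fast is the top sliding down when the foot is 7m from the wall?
7√39/39 ≈ 1.121 m/s

x² + y² = 20²
2x·dx/dt + 2y·dy/dt = 0
dy/dt = -x/y · dx/dt = -7/(3√39) · 3 = -7√39/39 m/s
The top is descending at 7√39/39 ≈ 1.121 m/s.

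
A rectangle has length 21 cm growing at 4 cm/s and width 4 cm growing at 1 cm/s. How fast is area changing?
37 cm²/s

A = lw
dA/dt = w·dl/dt + l·dw/dt = 4·4 + 21·1 = 37 cm²/s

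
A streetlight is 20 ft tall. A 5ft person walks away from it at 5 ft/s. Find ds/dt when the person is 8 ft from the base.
5/3 ft/s

By similar triangles: 20/(x+s) = 5/s
Solving: s = 5x/15
ds/dt = 5/15 · dx/dt = 1/3 · 5 = 5/3 ft/s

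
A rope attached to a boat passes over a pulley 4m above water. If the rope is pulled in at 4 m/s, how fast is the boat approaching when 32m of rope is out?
32√7/21 ≈ 4.032 m/s

rope² = x² + 4²
x = √(32² - 4²) = 12√7
dx/dt = (rope/x) · d(rope)/dt = (32/(12√7)) · (-4) = -32√7/21 m/s
The boat approaches at 32√7/21 ≈ 4.032 m/s.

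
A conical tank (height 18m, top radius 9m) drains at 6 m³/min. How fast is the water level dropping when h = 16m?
3/(32π) ≈ 0.02984 m/min

r/h = 9/18, so r = (1/2)h
V = (1/3)πr²h = (1/3)π((1/2)h)²h = (1/12)πh³
dV/dh = (1/4)πh²
dh/dt = (dV/dt)/(dV/dh) = -6/((1/4)π·16²) = -3/(32π) m/min
The level is dropping at 3/(32π) ≈ 0.02984 m/min.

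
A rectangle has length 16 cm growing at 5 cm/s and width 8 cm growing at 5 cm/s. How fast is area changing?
120 cm²/s

A = lw
dA/dt = w·dl/dt + l·dw/dt = 8·5 + 16·5 = 120 cm²/s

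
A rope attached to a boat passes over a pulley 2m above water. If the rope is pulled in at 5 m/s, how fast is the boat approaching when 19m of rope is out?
95√357/357 ≈ 5.028 m/s

rope² = x² + 2²
x = √(19² - 2²) = √357
dx/dt = (rope/x) · d(rope)/dt = (19/√357) · (-5) = -95√357/357 m/s
The boat approaches at 95√357/357 ≈ 5.028 m/s.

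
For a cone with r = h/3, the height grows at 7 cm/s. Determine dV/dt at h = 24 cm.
448π cm³/s

V = (1/3)π(h/3)²h = πh³/27
dV/dt = πh²/9 · 7
At h = 24: dV/dt = 448π cm³/s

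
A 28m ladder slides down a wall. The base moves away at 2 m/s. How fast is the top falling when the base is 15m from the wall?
30√559/559 ≈ 1.269 m/s

x² + y² = 28²
2x·dx/dt + 2y·dy/dt = 0
dy/dt = -x/y · dx/dt = -15/√559 · 2 = -30√559/559 m/s
The top is descending at 30√559/559 ≈ 1.269 m/s.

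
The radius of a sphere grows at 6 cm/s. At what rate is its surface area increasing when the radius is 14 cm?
672π cm²/s

S = 4πr²
dS/dt = dS/dr · dr/dt = 8πr · 6
At r = 14: dS/dt = 672π cm²/s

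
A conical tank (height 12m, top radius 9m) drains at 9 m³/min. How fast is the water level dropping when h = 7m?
16/(49π) ≈ 0.1039 m/min

r/h = 9/12, so r = (3/4)h
V = (1/3)πr²h = (1/3)π((3/4)h)²h = (3/16)πh³
dV/dh = (9/16)πh²
dh/dt = (dV/dt)/(dV/dh) = -9/((9/16)π·7²) = -16/(49π) m/min
The level is dropping at 16/(49π) ≈ 0.1039 m/min.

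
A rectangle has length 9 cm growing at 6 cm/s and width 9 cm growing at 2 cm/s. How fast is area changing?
72 cm²/s

A = lw
dA/dt = w·dl/dt + l·dw/dt = 9·6 + 9·2 = 72 cm²/s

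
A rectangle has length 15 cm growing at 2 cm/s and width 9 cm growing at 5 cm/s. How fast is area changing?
93 cm²/s

A = lw
dA/dt = w·dl/dt + l·dw/dt = 9·2 + 15·5 = 93 cm²/s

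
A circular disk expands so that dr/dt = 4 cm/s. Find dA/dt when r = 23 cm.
184π cm²/s

A = πr²
dA/dt = 2πr · dr/dt = 2π(23)(4) = 184π cm²/s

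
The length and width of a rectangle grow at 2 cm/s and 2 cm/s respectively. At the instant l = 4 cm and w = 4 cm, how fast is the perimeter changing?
8 cm/s

P = 2(l + w)
dP/dt = 2(dl/dt + dw/dt) = 2(2 + 2) = 8 cm/s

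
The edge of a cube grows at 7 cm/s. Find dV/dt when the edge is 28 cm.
16464 cm³/s

V = s³
dV/dt = 3s² · ds/dt = 3·28²·7 = 16464 cm³/s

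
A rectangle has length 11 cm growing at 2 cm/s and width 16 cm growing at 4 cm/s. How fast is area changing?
76 cm²/s

A = lw
dA/dt = w·dl/dt + l·dw/dt = 16·2 + 11·4 = 76 cm²/s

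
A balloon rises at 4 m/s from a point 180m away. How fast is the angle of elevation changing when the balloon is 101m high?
0.016901 rad/s

tan(θ) = y/180
sec²(θ) · dθ/dt = (1/180) · dy/dt
dθ/dt = cos²(θ)/180 · 4 = 180/(180² + 101²) · 4
dθ/dt = 0.016901 rad/s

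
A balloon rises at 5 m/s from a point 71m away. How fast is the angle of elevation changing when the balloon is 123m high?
0.0176 rad/s

tan(θ) = y/71
sec²(θ) · dθ/dt = (1/71) · dy/dt
dθ/dt = cos²(θ)/71 · 5 = 71/(71² + 123²) · 5
dθ/dt = 0.0176 rad/s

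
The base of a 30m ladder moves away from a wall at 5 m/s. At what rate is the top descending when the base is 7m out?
35√851/851 ≈ 1.2 m/s

x² + y² = 30²
2x·dx/dt + 2y·dy/dt = 0
dy/dt = -x/y · dx/dt = -7/√851 · 5 = -35√851/851 m/s
The top is descending at 35√851/851 ≈ 1.2 m/s.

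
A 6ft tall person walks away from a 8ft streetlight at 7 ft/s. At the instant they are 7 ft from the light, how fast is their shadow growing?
21 ft/s

By similar triangles: 8/(x+s) = 6/s
Solving: s = 6x/2
ds/dt = 6/2 · dx/dt = 3 · 7 = 21 ft/s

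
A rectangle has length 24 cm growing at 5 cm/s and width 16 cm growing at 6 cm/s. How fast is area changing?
224 cm²/s

A = lw
dA/dt = w·dl/dt + l·dw/dt = 16·5 + 24·6 = 224 cm²/s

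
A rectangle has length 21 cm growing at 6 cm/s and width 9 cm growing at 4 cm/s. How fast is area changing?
138 cm²/s

A = lw
dA/dt = w·dl/dt + l·dw/dt = 9·6 + 21·4 = 138 cm²/s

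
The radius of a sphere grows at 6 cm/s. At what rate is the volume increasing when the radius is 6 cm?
864π cm³/s

V = (4/3)πr³
dV/dt = dV/dr · dr/dt = 4πr² · 6
At r = 6: dV/dt = 864π cm³/s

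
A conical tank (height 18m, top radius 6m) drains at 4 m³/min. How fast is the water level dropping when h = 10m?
9/(25π) ≈ 0.1146 m/min

r/h = 6/18, so r = (1/3)h
V = (1/3)πr²h = (1/3)π((1/3)h)²h = (1/27)πh³
dV/dh = (1/9)πh²
dh/dt = (dV/dt)/(dV/dh) = -4/((1/9)π·10²) = -9/(25π) m/min
The level is dropping at 9/(25π) ≈ 0.1146 m/min.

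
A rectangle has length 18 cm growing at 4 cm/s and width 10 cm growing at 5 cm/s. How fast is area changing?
130 cm²/s

A = lw
dA/dt = w·dl/dt + l·dw/dt = 10·4 + 18·5 = 130 cm²/s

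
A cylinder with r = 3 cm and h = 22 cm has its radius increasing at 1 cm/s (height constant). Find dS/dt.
56π cm²/s

S = 2πrh + 2πr² (lateral + bases)
dS/dt = (2πh + 4πr)·dr/dt = (2π·22 + 4π·3)·1
= 56π cm²/s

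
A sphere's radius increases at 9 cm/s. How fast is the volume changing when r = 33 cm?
39204π cm³/s

V = (4/3)πr³
dV/dt = dV/dr · dr/dt = 4πr² · 9
At r = 33: dV/dt = 39204π cm³/s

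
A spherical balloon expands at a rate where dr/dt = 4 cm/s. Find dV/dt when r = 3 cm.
144π cm³/s

V = (4/3)πr³
dV/dt = dV/dr · dr/dt = 4πr² · 4
At r = 3: dV/dt = 144π cm³/s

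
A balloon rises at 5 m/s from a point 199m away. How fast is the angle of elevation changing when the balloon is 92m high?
0.020701 rad/s

tan(θ) = y/199
sec²(θ) · dθ/dt = (1/199) · dy/dt
dθ/dt = cos²(θ)/199 · 5 = 199/(199² + 92²) · 5
dθ/dt = 0.020701 rad/s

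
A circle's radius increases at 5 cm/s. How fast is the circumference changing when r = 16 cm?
10π cm/s

C = 2πr
dC/dt = 2π · dr/dt = 2π · 5 = 10π cm/s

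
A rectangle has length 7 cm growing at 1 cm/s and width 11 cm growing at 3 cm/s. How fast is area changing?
32 cm²/s

A = lw
dA/dt = w·dl/dt + l·dw/dt = 11·1 + 7·3 = 32 cm²/s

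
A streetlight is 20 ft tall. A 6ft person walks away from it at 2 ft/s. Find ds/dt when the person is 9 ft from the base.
6/7 ft/s

By similar triangles: 20/(x+s) = 6/s
Solving: s = 6x/14
ds/dt = 6/14 · dx/dt = 3/7 · 2 = 6/7 ft/s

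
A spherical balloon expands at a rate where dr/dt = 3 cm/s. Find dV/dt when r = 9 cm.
972π cm³/s

V = (4/3)πr³
dV/dt = dV/dr · dr/dt = 4πr² · 3
At r = 9: dV/dt = 972π cm³/s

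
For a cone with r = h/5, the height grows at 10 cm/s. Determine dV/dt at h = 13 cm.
338π/5 cm³/s

V = (1/3)π(h/5)²h = πh³/75
dV/dt = πh²/25 · 10
At h = 13: dV/dt = 338π/5 cm³/s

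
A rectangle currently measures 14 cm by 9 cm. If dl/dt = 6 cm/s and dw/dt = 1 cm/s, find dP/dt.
14 cm/s

P = 2(l + w)
dP/dt = 2(dl/dt + dw/dt) = 2(6 + 1) = 14 cm/s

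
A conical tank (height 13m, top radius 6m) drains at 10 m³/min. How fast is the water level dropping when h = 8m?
845/(1152π) ≈ 0.2335 m/min

r/h = 6/13, so r = (6/13)h
V = (1/3)πr²h = (1/3)π((6/13)h)²h = (12/169)πh³
dV/dh = (36/169)πh²
dh/dt = (dV/dt)/(dV/dh) = -10/((36/169)π·8²) = -845/(1152π) m/min
The level is dropping at 845/(1152π) ≈ 0.2335 m/min.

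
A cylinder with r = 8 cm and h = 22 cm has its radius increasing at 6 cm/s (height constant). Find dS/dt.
456π cm²/s

S = 2πrh + 2πr² (lateral + bases)
dS/dt = (2πh + 4πr)·dr/dt = (2π·22 + 4π·8)·6
= 456π cm²/s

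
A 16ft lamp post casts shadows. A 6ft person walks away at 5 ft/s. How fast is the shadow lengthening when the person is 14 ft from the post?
3 ft/s

By similar triangles: 16/(x+s) = 6/s
Solving: s = 6x/10
ds/dt = 6/10 · dx/dt = 3/5 · 5 = 3 ft/s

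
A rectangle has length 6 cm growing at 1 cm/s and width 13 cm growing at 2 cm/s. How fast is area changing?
25 cm²/s

A = lw
dA/dt = w·dl/dt + l·dw/dt = 13·1 + 6·2 = 25 cm²/s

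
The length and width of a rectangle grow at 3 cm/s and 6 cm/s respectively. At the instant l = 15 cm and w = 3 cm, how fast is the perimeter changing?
18 cm/s

P = 2(l + w)
dP/dt = 2(dl/dt + dw/dt) = 2(3 + 6) = 18 cm/s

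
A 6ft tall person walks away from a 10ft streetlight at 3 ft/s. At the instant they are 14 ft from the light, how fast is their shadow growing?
9/2 ft/s

By similar triangles: 10/(x+s) = 6/s
Solving: s = 6x/4
ds/dt = 6/4 · dx/dt = 3/2 · 3 = 9/2 ft/s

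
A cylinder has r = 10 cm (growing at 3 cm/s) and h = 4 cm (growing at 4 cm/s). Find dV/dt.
640π cm³/s

V = πr²h
dV/dt = 2πrh·dr/dt + πr²·dh/dt
= 2π(10)(4)(3) + π(10)²(4)
= 640π cm³/s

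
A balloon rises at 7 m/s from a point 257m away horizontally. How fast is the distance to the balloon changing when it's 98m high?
686√75653/75653 ≈ 2.494 m/s

z² = 257² + y²
z = √(257² + 98²) = √75653
dz/dt = y/z · dy/dt = 98/√75653 · 7 = 686√75653/75653 ≈ 2.494 m/s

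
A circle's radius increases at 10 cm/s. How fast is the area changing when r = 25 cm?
500π cm²/s

A = πr²
dA/dt = 2πr · dr/dt = 2π(25)(10) = 500π cm²/s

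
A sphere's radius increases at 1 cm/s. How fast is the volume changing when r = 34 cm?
4624π cm³/s

V = (4/3)πr³
dV/dt = dV/dr · dr/dt = 4πr² · 1
At r = 34: dV/dt = 4624π cm³/s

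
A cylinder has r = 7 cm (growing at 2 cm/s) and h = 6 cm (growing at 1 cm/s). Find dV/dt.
217π cm³/s

V = πr²h
dV/dt = 2πrh·dr/dt + πr²·dh/dt
= 2π(7)(6)(2) + π(7)²(1)
= 217π cm³/s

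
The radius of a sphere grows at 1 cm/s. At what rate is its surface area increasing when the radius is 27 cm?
216π cm²/s

S = 4πr²
dS/dt = dS/dr · dr/dt = 8πr · 1
At r = 27: dS/dt = 216π cm²/s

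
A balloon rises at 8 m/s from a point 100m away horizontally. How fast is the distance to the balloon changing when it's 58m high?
232√3341/3341 ≈ 4.014 m/s

z² = 100² + y²
z = √(100² + 58²) = 2√3341
dz/dt = y/z · dy/dt = 58/(2√3341) · 8 = 232√3341/3341 ≈ 4.014 m/s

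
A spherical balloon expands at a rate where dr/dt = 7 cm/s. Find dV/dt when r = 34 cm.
32368π cm³/s

V = (4/3)πr³
dV/dt = dV/dr · dr/dt = 4πr² · 7
At r = 34: dV/dt = 32368π cm³/s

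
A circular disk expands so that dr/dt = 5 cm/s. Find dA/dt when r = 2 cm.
20π cm²/s

A = πr²
dA/dt = 2πr · dr/dt = 2π(2)(5) = 20π cm²/s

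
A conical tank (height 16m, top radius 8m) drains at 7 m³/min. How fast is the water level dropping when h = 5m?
28/(25π) ≈ 0.3565 m/min

r/h = 8/16, so r = (1/2)h
V = (1/3)πr²h = (1/3)π((1/2)h)²h = (1/12)πh³
dV/dh = (1/4)πh²
dh/dt = (dV/dt)/(dV/dh) = -7/((1/4)π·5²) = -28/(25π) m/min
The level is dropping at 28/(25π) ≈ 0.3565 m/min.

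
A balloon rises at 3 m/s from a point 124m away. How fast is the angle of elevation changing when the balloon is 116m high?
0.012902 rad/s

tan(θ) = y/124
sec²(θ) · dθ/dt = (1/124) · dy/dt
dθ/dt = cos²(θ)/124 · 3 = 124/(124² + 116²) · 3
dθ/dt = 0.012902 rad/s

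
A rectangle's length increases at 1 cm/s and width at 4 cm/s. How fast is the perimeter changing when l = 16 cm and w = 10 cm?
10 cm/s

P = 2(l + w)
dP/dt = 2(dl/dt + dw/dt) = 2(1 + 4) = 10 cm/s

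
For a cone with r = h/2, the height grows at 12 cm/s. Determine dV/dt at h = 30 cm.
2700π cm³/s

V = (1/3)π(h/2)²h = πh³/12
dV/dt = πh²/4 · 12
At h = 30: dV/dt = 2700π cm³/s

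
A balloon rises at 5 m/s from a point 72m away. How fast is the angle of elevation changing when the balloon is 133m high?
0.015739 rad/s

tan(θ) = y/72
sec²(θ) · dθ/dt = (1/72) · dy/dt
dθ/dt = cos²(θ)/72 · 5 = 72/(72² + 133²) · 5
dθ/dt = 0.015739 rad/s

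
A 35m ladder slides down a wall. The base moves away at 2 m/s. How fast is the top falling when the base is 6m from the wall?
12√1189/1189 ≈ 0.348 m/s

x² + y² = 35²
2x·dx/dt + 2y·dy/dt = 0
dy/dt = -x/y · dx/dt = -6/√1189 · 2 = -12√1189/1189 m/s
The top is descending at 12√1189/1189 ≈ 0.348 m/s.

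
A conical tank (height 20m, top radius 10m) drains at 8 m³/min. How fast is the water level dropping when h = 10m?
8/(25π) ≈ 0.1019 m/min

r/h = 10/20, so r = (1/2)h
V = (1/3)πr²h = (1/3)π((1/2)h)²h = (1/12)πh³
dV/dh = (1/4)πh²
dh/dt = (dV/dt)/(dV/dh) = -8/((1/4)π·10²) = -8/(25π) m/min
The level is dropping at 8/(25π) ≈ 0.1019 m/min.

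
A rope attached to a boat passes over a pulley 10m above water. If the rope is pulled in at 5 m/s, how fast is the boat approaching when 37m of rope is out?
185√141/423 ≈ 5.193 m/s

rope² = x² + 10²
x = √(37² - 10²) = 3√141
dx/dt = (rope/x) · d(rope)/dt = (37/(3√141)) · (-5) = -185√141/423 m/s
The boat approaches at 185√141/423 ≈ 5.193 m/s.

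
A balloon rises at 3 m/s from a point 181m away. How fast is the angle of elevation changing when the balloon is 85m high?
0.01358 rad/s

tan(θ) = y/181
sec²(θ) · dθ/dt = (1/181) · dy/dt
dθ/dt = cos²(θ)/181 · 3 = 181/(181² + 85²) · 3
dθ/dt = 0.01358 rad/s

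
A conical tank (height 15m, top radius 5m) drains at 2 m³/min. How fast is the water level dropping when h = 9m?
2/(9π) ≈ 0.07074 m/min

r/h = 5/15, so r = (1/3)h
V = (1/3)πr²h = (1/3)π((1/3)h)²h = (1/27)πh³
dV/dh = (1/9)πh²
dh/dt = (dV/dt)/(dV/dh) = -2/((1/9)π·9²) = -2/(9π) m/min
The level is dropping at 2/(9π) ≈ 0.07074 m/min.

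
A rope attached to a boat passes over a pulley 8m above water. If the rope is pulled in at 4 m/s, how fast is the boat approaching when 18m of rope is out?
36√65/65 ≈ 4.465 m/s

rope² = x² + 8²
x = √(18² - 8²) = 2√65
dx/dt = (rope/x) · d(rope)/dt = (18/(2√65)) · (-4) = -36√65/65 m/s
The boat approaches at 36√65/65 ≈ 4.465 m/s.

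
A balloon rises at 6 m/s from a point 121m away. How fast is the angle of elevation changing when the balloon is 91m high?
0.031673 rad/s

tan(θ) = y/121
sec²(θ) · dθ/dt = (1/121) · dy/dt
dθ/dt = cos²(θ)/121 · 6 = 121/(121² + 91²) · 6
dθ/dt = 0.031673 rad/s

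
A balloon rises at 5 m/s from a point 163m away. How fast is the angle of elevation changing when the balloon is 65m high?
0.026466 rad/s

tan(θ) = y/163
sec²(θ) · dθ/dt = (1/163) · dy/dt
dθ/dt = cos²(θ)/163 · 5 = 163/(163² + 65²) · 5
dθ/dt = 0.026466 rad/s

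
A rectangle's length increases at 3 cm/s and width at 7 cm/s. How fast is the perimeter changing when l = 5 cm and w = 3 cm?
20 cm/s

P = 2(l + w)
dP/dt = 2(dl/dt + dw/dt) = 2(3 + 7) = 20 cm/s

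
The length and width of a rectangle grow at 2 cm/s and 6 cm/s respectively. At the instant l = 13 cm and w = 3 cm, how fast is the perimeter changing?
16 cm/s

P = 2(l + w)
dP/dt = 2(dl/dt + dw/dt) = 2(2 + 6) = 16 cm/s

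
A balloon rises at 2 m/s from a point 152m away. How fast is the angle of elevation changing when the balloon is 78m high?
0.010415 rad/s

tan(θ) = y/152
sec²(θ) · dθ/dt = (1/152) · dy/dt
dθ/dt = cos²(θ)/152 · 2 = 152/(152² + 78²) · 2
dθ/dt = 0.010415 rad/s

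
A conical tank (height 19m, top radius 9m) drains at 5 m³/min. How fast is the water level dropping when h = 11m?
1805/(9801π) ≈ 0.05862 m/min

r/h = 9/19, so r = (9/19)h
V = (1/3)πr²h = (1/3)π((9/19)h)²h = (27/361)πh³
dV/dh = (81/361)πh²
dh/dt = (dV/dt)/(dV/dh) = -5/((81/361)π·11²) = -1805/(9801π) m/min
The level is dropping at 1805/(9801π) ≈ 0.05862 m/min.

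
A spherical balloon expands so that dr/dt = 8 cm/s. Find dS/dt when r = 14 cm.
896π cm²/s

S = 4πr²
dS/dt = dS/dr · dr/dt = 8πr · 8
At r = 14: dS/dt = 896π cm²/s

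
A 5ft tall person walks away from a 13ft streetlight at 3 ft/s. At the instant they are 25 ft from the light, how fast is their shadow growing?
15/8 ft/s

By similar triangles: 13/(x+s) = 5/s
Solving: s = 5x/8
ds/dt = 5/8 · dx/dt = 5/8 · 3 = 15/8 ft/s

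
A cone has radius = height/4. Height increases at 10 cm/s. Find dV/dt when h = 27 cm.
3645π/8 cm³/s

V = (1/3)π(h/4)²h = πh³/48
dV/dt = πh²/16 · 10
At h = 27: dV/dt = 3645π/8 cm³/s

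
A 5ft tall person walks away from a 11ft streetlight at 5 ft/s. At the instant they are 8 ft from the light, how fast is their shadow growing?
25/6 ft/s

By similar triangles: 11/(x+s) = 5/s
Solving: s = 5x/6
ds/dt = 5/6 · dx/dt = 5/6 · 5 = 25/6 ft/s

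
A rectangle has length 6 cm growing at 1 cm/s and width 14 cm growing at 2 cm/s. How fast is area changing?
26 cm²/s

A = lw
dA/dt = w·dl/dt + l·dw/dt = 14·1 + 6·2 = 26 cm²/s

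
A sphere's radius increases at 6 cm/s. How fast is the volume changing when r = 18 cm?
7776π cm³/s

V = (4/3)πr³
dV/dt = dV/dr · dr/dt = 4πr² · 6
At r = 18: dV/dt = 7776π cm³/s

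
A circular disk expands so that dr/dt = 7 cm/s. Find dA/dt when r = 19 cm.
266π cm²/s

A = πr²
dA/dt = 2πr · dr/dt = 2π(19)(7) = 266π cm²/s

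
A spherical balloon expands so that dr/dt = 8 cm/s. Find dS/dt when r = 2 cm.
128π cm²/s

S = 4πr²
dS/dt = dS/dr · dr/dt = 8πr · 8
At r = 2: dS/dt = 128π cm²/s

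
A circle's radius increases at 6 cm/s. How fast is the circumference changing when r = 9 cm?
12π cm/s

C = 2πr
dC/dt = 2π · dr/dt = 2π · 6 = 12π cm/s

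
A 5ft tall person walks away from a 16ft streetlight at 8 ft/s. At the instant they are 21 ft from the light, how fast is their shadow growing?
40/11 ft/s

By similar triangles: 16/(x+s) = 5/s
Solving: s = 5x/11
ds/dt = 5/11 · dx/dt = 5/11 · 8 = 40/11 ft/s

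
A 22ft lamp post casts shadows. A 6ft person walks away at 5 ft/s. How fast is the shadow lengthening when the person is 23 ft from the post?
15/8 ft/s

By similar triangles: 22/(x+s) = 6/s
Solving: s = 6x/16
ds/dt = 6/16 · dx/dt = 3/8 · 5 = 15/8 ft/s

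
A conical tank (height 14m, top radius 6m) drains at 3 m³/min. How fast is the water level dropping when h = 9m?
49/(243π) ≈ 0.06419 m/min

r/h = 6/14, so r = (3/7)h
V = (1/3)πr²h = (1/3)π((3/7)h)²h = (3/49)πh³
dV/dh = (9/49)πh²
dh/dt = (dV/dt)/(dV/dh) = -3/((9/49)π·9²) = -49/(243π) m/min
The level is dropping at 49/(243π) ≈ 0.06419 m/min.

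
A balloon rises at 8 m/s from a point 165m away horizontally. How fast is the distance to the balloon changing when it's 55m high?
4√10/5 ≈ 2.53 m/s

z² = 165² + y²
z = √(165² + 55²) = 55√10
dz/dt = y/z · dy/dt = 55/(55√10) · 8 = 4√10/5 ≈ 2.53 m/s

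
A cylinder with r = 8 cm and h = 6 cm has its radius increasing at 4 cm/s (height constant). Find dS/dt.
176π cm²/s

S = 2πrh + 2πr² (lateral + bases)
dS/dt = (2πh + 4πr)·dr/dt = (2π·6 + 4π·8)·4
= 176π cm²/s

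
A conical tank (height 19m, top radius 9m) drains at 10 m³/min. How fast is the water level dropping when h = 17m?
3610/(23409π) ≈ 0.04909 m/min

r/h = 9/19, so r = (9/19)h
V = (1/3)πr²h = (1/3)π((9/19)h)²h = (27/361)πh³
dV/dh = (81/361)πh²
dh/dt = (dV/dt)/(dV/dh) = -10/((81/361)π·17²) = -3610/(23409π) m/min
The level is dropping at 3610/(23409π) ≈ 0.04909 m/min.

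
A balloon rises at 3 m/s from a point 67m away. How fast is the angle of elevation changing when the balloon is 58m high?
0.025595 rad/s

tan(θ) = y/67
sec²(θ) · dθ/dt = (1/67) · dy/dt
dθ/dt = cos²(θ)/67 · 3 = 67/(67² + 58²) · 3
dθ/dt = 0.025595 rad/s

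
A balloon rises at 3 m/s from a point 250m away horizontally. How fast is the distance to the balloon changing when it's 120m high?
36√769/769 ≈ 1.298 m/s

z² = 250² + y²
z = √(250² + 120²) = 10√769
dz/dt = y/z · dy/dt = 120/(10√769) · 3 = 36√769/769 ≈ 1.298 m/s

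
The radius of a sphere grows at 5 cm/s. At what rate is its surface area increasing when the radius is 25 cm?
1000π cm²/s

S = 4πr²
dS/dt = dS/dr · dr/dt = 8πr · 5
At r = 25: dS/dt = 1000π cm²/s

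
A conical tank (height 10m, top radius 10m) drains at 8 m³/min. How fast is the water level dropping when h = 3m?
8/(9π) ≈ 0.2829 m/min

r/h = 10/10, so r = h
V = (1/3)πr²h = (1/3)π(h)²h = (1/3)πh³
dV/dh = πh²
dh/dt = (dV/dt)/(dV/dh) = -8/(π·3²) = -8/(9π) m/min
The level is dropping at 8/(9π) ≈ 0.2829 m/min.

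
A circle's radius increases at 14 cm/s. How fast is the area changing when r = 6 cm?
168π cm²/s

A = πr²
dA/dt = 2πr · dr/dt = 2π(6)(14) = 168π cm²/s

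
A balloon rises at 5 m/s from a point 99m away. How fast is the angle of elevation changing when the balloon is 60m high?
0.036938 rad/s

tan(θ) = y/99
sec²(θ) · dθ/dt = (1/99) · dy/dt
dθ/dt = cos²(θ)/99 · 5 = 99/(99² + 60²) · 5
dθ/dt = 0.036938 rad/s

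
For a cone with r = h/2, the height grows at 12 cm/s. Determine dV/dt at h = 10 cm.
300π cm³/s

V = (1/3)π(h/2)²h = πh³/12
dV/dt = πh²/4 · 12
At h = 10: dV/dt = 300π cm³/s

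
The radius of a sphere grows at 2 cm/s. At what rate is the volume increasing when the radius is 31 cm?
7688π cm³/s

V = (4/3)πr³
dV/dt = dV/dr · dr/dt = 4πr² · 2
At r = 31: dV/dt = 7688π cm³/s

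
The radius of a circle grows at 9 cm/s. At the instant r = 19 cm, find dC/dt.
18π cm/s

C = 2πr
dC/dt = 2π · dr/dt = 2π · 9 = 18π cm/s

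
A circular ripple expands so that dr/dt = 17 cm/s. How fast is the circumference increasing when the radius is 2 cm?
34π cm/s

C = 2πr
dC/dt = 2π · dr/dt = 2π · 17 = 34π cm/s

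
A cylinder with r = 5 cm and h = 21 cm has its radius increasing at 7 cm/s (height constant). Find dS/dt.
434π cm²/s

S = 2πrh + 2πr² (lateral + bases)
dS/dt = (2πh + 4πr)·dr/dt = (2π·21 + 4π·5)·7
= 434π cm²/s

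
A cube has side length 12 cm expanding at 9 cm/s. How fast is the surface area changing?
1296 cm²/s

A = 6s²
dA/dt = 12s · ds/dt = 12·12·9 = 1296 cm²/s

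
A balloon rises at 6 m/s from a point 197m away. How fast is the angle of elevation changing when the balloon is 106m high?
0.023619 rad/s

tan(θ) = y/197
sec²(θ) · dθ/dt = (1/197) · dy/dt
dθ/dt = cos²(θ)/197 · 6 = 197/(197² + 106²) · 6
dθ/dt = 0.023619 rad/s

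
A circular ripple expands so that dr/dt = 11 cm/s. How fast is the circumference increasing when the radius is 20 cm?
22π cm/s

C = 2πr
dC/dt = 2π · dr/dt = 2π · 11 = 22π cm/s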